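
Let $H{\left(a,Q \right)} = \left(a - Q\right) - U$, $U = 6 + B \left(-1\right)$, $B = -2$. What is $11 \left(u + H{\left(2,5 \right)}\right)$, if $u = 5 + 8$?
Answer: $22$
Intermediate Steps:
$U = 8$ ($U = 6 - -2 = 6 + 2 = 8$)
$u = 13$
$H{\left(a,Q \right)} = -8 + a - Q$ ($H{\left(a,Q \right)} = \left(a - Q\right) - 8 = -8 + a - Q$)
$11 \left(u + H{\left(2,5 \right)}\right) = 11 \left(13 - 11\right) = 11 \cdot 2 = 22$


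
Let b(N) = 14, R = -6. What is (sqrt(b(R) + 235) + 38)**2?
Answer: (38 + sqrt(249))**2 ≈ 2892.3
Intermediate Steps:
(sqrt(b(R) + 235) + 38)**2 = (sqrt(14 + 235) + 38)**2 = (sqrt(249) + 38)**2 = (38 + sqrt(249))**2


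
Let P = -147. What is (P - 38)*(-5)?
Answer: 925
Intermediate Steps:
(P - 38)*(-5) = (-147 - 38)*(-5) = -185*(-5) = 925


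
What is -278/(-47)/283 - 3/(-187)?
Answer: 91889/2487287 ≈ 0.036943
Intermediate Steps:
-278/(-47)/283 - 3/(-187) = -278*(-1/47)*(1/283) - 3*(-1/187) = (278/47)*(1/283) + 3/187 = 278/13301 + 3/187 = 91889/2487287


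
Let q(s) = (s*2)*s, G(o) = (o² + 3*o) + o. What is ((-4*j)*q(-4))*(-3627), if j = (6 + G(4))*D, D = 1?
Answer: 17641728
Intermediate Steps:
G(o) = o² + 4*o
j = 38 (j = (6 + 4*(4 + 4))*1 = (6 + 4*8)*1 = (6 + 32)*1 = 38*1 = 38)
q(s) = 2*s² (q(s) = (2*s)*s = 2*s²)
((-4*j)*q(-4))*(-3627) = ((-4*38)*(2*(-4)²))*(-3627) = -304*16*(-3627) = -152*32*(-3627) = -4864*(-3627) = 17641728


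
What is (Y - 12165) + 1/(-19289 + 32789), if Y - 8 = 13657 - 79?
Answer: 19183501/13500 ≈ 1421.0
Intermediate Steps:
Y = 13586 (Y = 8 + (13657 - 79) = 8 + 13578 = 13586)
(Y - 12165) + 1/(-19289 + 32789) = (13586 - 12165) + 1/(-19289 + 32789) = 1421 + 1/13500 = 19183501/13500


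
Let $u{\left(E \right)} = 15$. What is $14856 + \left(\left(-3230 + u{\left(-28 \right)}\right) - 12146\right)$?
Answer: $-505$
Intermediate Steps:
$14856 + \left(\left(-3230 + u{\left(-28 \right)}\right) - 12146\right) = 14856 + \left(\left(-3230 + 15\right) - 12146\right) = 14856 - 15361 = -505$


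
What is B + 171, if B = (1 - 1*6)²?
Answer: 196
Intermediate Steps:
B = 25 (B = (1 - 6)² = (-5)² = 25)
B + 171 = 25 + 171 = 196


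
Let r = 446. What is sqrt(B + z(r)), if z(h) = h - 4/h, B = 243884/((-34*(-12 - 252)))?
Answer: sqrt(29621362532091)/250206 ≈ 21.752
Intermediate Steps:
B = 60971/2244 (B = 243884/((-34*(-264))) = 243884/8976 = 243884*(1/8976) = 60971/2244 ≈ 27.171)
sqrt(B + z(r)) = sqrt(60971/2244 + (446 - 4/446)) = sqrt(60971/2244 + (446 - 4*1/446)) = sqrt(60971/2244 + (446 - 2/223)) = sqrt(60971/2244 + 99456/223) = sqrt(236775797/500412) = sqrt(29621362532091)/250206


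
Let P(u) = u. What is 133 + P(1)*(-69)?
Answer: 64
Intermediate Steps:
133 + P(1)*(-69) = 133 + 1*(-69) = 133 - 69 = 64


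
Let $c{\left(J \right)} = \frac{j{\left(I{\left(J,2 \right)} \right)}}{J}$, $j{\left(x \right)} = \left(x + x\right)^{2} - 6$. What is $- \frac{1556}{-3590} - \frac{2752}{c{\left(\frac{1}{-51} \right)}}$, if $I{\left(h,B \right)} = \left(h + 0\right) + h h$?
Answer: $- \frac{311851268786}{36421632385} \approx -8.5623$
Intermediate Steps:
$I{\left(h,B \right)} = h + h^{2}$
$j{\left(x \right)} = -6 + 4 x^{2}$ ($j{\left(x \right)} = \left(2 x\right)^{2} - 6 = 4 x^{2} - 6 = -6 + 4 x^{2}$)
$c{\left(J \right)} = \frac{-6 + 4 J^{2} \left(1 + J\right)^{2}}{J}$ ($c{\left(J \right)} = \frac{-6 + 4 \left(J \left(1 + J\right)\right)^{2}}{J} = \frac{-6 + 4 J^{2} \left(1 + J\right)^{2}}{J}$)
$- \frac{1556}{-3590} - \frac{2752}{c{\left(\frac{1}{-51} \right)}} = - \frac{1556}{-3590} - \frac{2752}{- \frac{6}{\frac{1}{-51}} + \frac{4 \left(1 + \frac{1}{-51}\right)^{2}}{-51}} = \left(-1556\right) \left(- \frac{1}{3590}\right) - \frac{2752}{- \frac{6}{- \frac{1}{51}} + 4 \left(- \frac{1}{51}\right) \left(1 - \frac{1}{51}\right)^{2}} = \frac{778}{1795} - \frac{2752}{\left(-6\right) \left(-51\right) + 4 \left(- \frac{1}{51}\right) \left(\frac{50}{51}\right)^{2}} = \frac{778}{1795} - \frac{2752}{306 + 4 \left(- \frac{1}{51}\right) \frac{2500}{2601}} = \frac{778}{1795} - \frac{2752}{306 - \frac{10000}{132651}} = \frac{778}{1795} - \frac{2752}{\frac{40581206}{132651}} = \frac{778}{1795} - \frac{182527776}{20290603} = - \frac{311851268786}{36421632385}$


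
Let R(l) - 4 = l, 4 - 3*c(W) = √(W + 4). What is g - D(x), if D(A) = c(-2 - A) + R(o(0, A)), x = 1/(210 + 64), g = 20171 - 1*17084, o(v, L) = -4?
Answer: 9257/3 + √149878/822 ≈ 3086.1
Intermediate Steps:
g = 3087 (g = 20171 - 17084 = 3087)
x = 1/274 ≈ 0.0036496
c(W) = 4/3 - √(4 + W)/3 (c(W) = 4/3 - √(W + 4)/3 = 4/3 - √(4 + W)/3)
R(l) = 4 + l
D(A) = 4/3 - √(2 - A)/3 (D(A) = (4/3 - √(4 + (-2 - A))/3) + (4 - 4) = (4/3 - √(2 - A)/3) + 0 = 4/3 - √(2 - A)/3)
g - D(x) = 3087 - (4/3 - √(2 - 1*1/274)/3) = 3087 - (4/3 - √(2 - 1/274)/3) = 3087 - (4/3 - √149878/822) = 3087 + (-4/3 + √149878/822) = 9257/3 + √149878/822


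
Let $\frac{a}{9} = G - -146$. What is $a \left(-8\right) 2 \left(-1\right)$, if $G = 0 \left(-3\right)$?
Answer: $21024$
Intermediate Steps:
$G = 0$
$a = 1314$ ($a = 9 \left(0 - -146\right) = 9 \left(0 + 146\right) = 9 \cdot 146 = 1314$)
$a \left(-8\right) 2 \left(-1\right) = 1314 \left(-8\right) 2 \left(-1\right) = 1314 \left(\left(-16\right) \left(-1\right)\right) = 1314 \cdot 16 = 21024$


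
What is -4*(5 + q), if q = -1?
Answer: -16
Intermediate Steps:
-4*(5 + q) = -4*(5 - 1) = -4*4 = -16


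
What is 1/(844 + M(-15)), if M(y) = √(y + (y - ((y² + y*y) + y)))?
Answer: 844/712801 - I*√465/712801 ≈ 0.0011841 - 3.0252e-5*I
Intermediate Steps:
M(y) = √(y - 2*y²) (M(y) = √(y + (y - ((y² + y²) + y))) = √(y + (y - (2*y² + y))) = √(y + (y - (y + 2*y²))) = √(y + (y + (-y - 2*y²))) = √(y - 2*y²))
1/(844 + M(-15)) = 1/(844 + √(-15*(1 - 2*(-15)))) = 1/(844 + √(-15*(1 + 30))) = 1/(844 + √(-15*31)) = 1/(844 + √(-465)) = 1/(844 + I*√465)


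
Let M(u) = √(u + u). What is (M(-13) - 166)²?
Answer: (166 - I*√26)² ≈ 27530.0 - 1692.9*I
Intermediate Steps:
M(u) = √2*√u (M(u) = √(2*u) = √2*√u)
(M(-13) - 166)² = (√2*√(-13) - 166)² = (√2*(I*√13) - 166)² = (I*√26 - 166)² = (-166 + I*√26)²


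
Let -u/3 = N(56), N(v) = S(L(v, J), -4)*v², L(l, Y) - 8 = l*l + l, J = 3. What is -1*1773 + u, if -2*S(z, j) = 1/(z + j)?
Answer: -1415451/799 ≈ -1771.5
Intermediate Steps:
L(l, Y) = 8 + l + l² (L(l, Y) = 8 + (l*l + l) = 8 + (l² + l) = 8 + (l + l²) = 8 + l + l²)
S(z, j) = -1/(2*(j + z)) (S(z, j) = -1/(2*(z + j)) = -1/(2*(j + z)))
N(v) = -v²/(8 + 2*v + 2*v²) (N(v) = (-1/(2*(-4) + 2*(8 + v + v²)))*v² = (-1/(-8 + (16 + 2*v + 2*v²)))*v² = (-1/(8 + 2*v + 2*v²))*v² = -v²/(8 + 2*v + 2*v²))
u = 1176/799 (u = -(-3)*56²/(8 + 2*56 + 2*56²) = -(-3)*3136/(8 + 112 + 2*3136) = -(-3)*3136/(8 + 112 + 6272) = -(-3)*3136/6392 = -3*(-392/799) = 1176/799 ≈ 1.4718)
-1*1773 + u = -1*1773 + 1176/799 = -1773 + 1176/799 = -1415451/799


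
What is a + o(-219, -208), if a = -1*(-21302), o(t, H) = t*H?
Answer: 66854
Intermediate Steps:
o(t, H) = H*t
a = 21302
a + o(-219, -208) = 21302 - 208*(-219) = 21302 + 45552 = 66854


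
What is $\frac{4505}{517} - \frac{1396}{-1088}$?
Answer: $\frac{1405793}{140624} \approx 9.9968$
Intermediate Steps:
$\frac{4505}{517} - \frac{1396}{-1088} = 4505 \cdot \frac{1}{517} - - \frac{349}{272} = \frac{4505}{517} + \frac{349}{272} = \frac{1405793}{140624}$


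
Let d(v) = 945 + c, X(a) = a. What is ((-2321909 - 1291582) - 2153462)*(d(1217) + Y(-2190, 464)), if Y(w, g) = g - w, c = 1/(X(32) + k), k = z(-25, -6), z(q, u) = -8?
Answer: -498132099281/24 ≈ -2.0756e+10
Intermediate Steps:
k = -8
c = 1/24 (c = 1/(32 - 8) = 1/24 ≈ 0.041667)
d(v) = 22681/24 (d(v) = 945 + 1/24 = 22681/24)
((-2321909 - 1291582) - 2153462)*(d(1217) + Y(-2190, 464)) = ((-2321909 - 1291582) - 2153462)*(22681/24 + (464 - 1*(-2190))) = (-3613491 - 2153462)*(22681/24 + (464 + 2190)) = -5766953*(22681/24 + 2654) = -5766953*86377/24 = -498132099281/24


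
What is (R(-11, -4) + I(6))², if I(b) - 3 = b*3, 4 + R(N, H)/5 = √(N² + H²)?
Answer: 3426 + 10*√137 ≈ 3543.0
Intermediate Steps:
R(N, H) = -20 + 5*√(H² + N²) (R(N, H) = -20 + 5*√(N² + H²) = -20 + 5*√(H² + N²))
I(b) = 3 + 3*b (I(b) = 3 + b*3 = 3 + 3*b)
(R(-11, -4) + I(6))² = ((-20 + 5*√((-4)² + (-11)²)) + (3 + 3*6))² = ((-20 + 5*√(16 + 121)) + (3 + 18))² = ((-20 + 5*√137) + 21)² = (1 + 5*√137)²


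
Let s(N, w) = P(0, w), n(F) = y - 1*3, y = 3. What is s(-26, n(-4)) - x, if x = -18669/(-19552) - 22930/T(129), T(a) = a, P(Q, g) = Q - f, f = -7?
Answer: 463574515/2522208 ≈ 183.80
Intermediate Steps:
P(Q, g) = 7 + Q (P(Q, g) = Q - 1*(-7) = Q + 7 = 7 + Q)
n(F) = 0 (n(F) = 3 - 1*3 = 3 - 3 = 0)
s(N, w) = 7 (s(N, w) = 7 + 0 = 7)
x = -445919059/2522208 (x = -18669/(-19552) - 22930/129 = -18669*(-1/19552) - 22930*1/129 = 18669/19552 - 22930/129 = -445919059/2522208 ≈ -176.80)
s(-26, n(-4)) - x = 7 - 1*(-445919059/2522208) = 7 + 445919059/2522208 = 463574515/2522208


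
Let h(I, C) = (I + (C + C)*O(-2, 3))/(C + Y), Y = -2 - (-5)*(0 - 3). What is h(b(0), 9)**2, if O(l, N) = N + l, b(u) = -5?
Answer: 169/64 ≈ 2.6406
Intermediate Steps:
Y = -17 (Y = -2 - (-5)*(-3) = -2 - 1*15 = -2 - 15 = -17)
h(I, C) = (I + 2*C)/(-17 + C) (h(I, C) = (I + (C + C)*(3 - 2))/(C - 17) = (I + (2*C)*1)/(-17 + C) = (I + 2*C)/(-17 + C))
h(b(0), 9)**2 = ((-5 + 2*9)/(-17 + 9))**2 = ((-5 + 18)/(-8))**2 = (-1/8*13)**2 = (-13/8)**2 = 169/64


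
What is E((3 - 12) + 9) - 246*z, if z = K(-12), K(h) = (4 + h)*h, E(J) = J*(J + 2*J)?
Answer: -23616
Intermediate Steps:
E(J) = 3*J² (E(J) = J*(3*J) = 3*J²)
K(h) = h*(4 + h)
z = 96 (z = -12*(4 - 12) = -12*(-8) = 96)
E((3 - 12) + 9) - 246*z = 3*((3 - 12) + 9)² - 246*96 = 3*(-9 + 9)² - 23616 = 3*0² - 23616 = 3*0 - 23616 = 0 - 23616 = -23616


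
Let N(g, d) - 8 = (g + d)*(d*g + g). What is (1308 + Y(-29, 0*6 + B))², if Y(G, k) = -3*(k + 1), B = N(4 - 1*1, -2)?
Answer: 1664100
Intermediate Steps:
N(g, d) = 8 + (d + g)*(g + d*g) (N(g, d) = 8 + (g + d)*(d*g + g) = 8 + (d + g)*(g + d*g))
B = 5 (B = 8 + (4 - 1*1)² - 2*(4 - 1*1) - 2*(4 - 1*1)² + (4 - 1*1)*(-2)² = 8 + (4 - 1)² - 2*(4 - 1) - 2*(4 - 1)² + (4 - 1)*4 = 8 + 3² - 2*3 - 2*3² + 3*4 = 8 + 9 - 6 - 2*9 + 12 = 8 + 9 - 6 - 18 + 12 = 5)
Y(G, k) = -3 - 3*k (Y(G, k) = -3*(1 + k) = -3 - 3*k)
(1308 + Y(-29, 0*6 + B))² = (1308 + (-3 - 3*(0*6 + 5)))² = (1308 + (-3 - 3*(0 + 5)))² = (1308 + (-3 - 3*5))² = (1308 + (-3 - 15))² = (1308 - 18)² = 1290² = 1664100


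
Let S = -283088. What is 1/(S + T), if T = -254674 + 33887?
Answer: -1/503875 ≈ -1.9846e-6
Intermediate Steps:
T = -220787
1/(S + T) = 1/(-283088 - 220787) = 1/(-503875) = -1/503875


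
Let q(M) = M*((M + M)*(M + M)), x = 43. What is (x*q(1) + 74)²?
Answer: 60516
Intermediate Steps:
q(M) = 4*M³ (q(M) = M*((2*M)*(2*M)) = M*(4*M²) = 4*M³)
(x*q(1) + 74)² = (43*(4*1³) + 74)² = (43*(4*1) + 74)² = (43*4 + 74)² = (172 + 74)² = 246² = 60516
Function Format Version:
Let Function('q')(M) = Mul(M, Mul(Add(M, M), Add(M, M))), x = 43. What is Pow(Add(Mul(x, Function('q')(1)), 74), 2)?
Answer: 60516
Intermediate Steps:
Function('q')(M) = Mul(4, Pow(M, 3)) (Function('q')(M) = Mul(M, Mul(Mul(2, M), Mul(2, M))) = Mul(M, Mul(4, Pow(M, 2))) = Mul(4, Pow(M, 3)))
Pow(Add(Mul(x, Function('q')(1)), 74), 2) = Pow(Add(Mul(43, Mul(4, Pow(1, 3))), 74), 2) = Pow(Add(Mul(43, Mul(4, 1)), 74), 2) = Pow(Add(Mul(43, 4), 74), 2) = Pow(Add(172, 74), 2) = Pow(246, 2) = 60516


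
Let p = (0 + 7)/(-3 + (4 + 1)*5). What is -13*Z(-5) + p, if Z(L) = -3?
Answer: 865/22 ≈ 39.318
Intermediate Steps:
p = 7/22 (p = 7/(-3 + 5*5) = 7/(-3 + 25) = 7/22 ≈ 0.31818)
-13*Z(-5) + p = -13*(-3) + 7/22 = 39 + 7/22 = 865/22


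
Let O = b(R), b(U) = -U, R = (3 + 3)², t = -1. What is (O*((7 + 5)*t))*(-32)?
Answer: -13824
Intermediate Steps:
R = 36 (R = 6² = 36)
O = -36 (O = -1*36 = -36)
(O*((7 + 5)*t))*(-32) = -36*(7 + 5)*(-1)*(-32) = -432*(-1)*(-32) = -36*(-12)*(-32) = 432*(-32) = -13824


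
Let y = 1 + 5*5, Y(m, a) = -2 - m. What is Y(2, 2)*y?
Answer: -104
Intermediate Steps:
y = 26 (y = 1 + 25 = 26)
Y(2, 2)*y = (-2 - 1*2)*26 = (-2 - 2)*26 = -4*26 = -104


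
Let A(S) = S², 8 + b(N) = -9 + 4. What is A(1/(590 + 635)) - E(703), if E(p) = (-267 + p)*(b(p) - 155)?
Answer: 109917780001/1500625 ≈ 73248.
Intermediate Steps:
b(N) = -13 (b(N) = -8 + (-9 + 4) = -8 - 5 = -13)
E(p) = 44856 - 168*p (E(p) = (-267 + p)*(-13 - 155) = (-267 + p)*(-168) = 44856 - 168*p)
A(1/(590 + 635)) - E(703) = (1/(590 + 635))² - (44856 - 168*703) = (1/1225)² - (44856 - 118104) = (1/1225)² - 1*(-73248) = 1/1500625 + 73248 = 109917780001/1500625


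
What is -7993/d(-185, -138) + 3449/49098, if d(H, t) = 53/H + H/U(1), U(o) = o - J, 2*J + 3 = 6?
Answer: -3445978897/159912186 ≈ -21.549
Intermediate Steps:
J = 3/2 (J = -3/2 + (½)*6 = -3/2 + 3 = 3/2 ≈ 1.5000)
U(o) = -3/2 + o (U(o) = o - 1*3/2 = o - 3/2 = -3/2 + o)
d(H, t) = -2*H + 53/H (d(H, t) = 53/H + H/(-3/2 + 1) = 53/H + H/(-½) = 53/H + H*(-2) = 53/H - 2*H = -2*H + 53/H)
-7993/d(-185, -138) + 3449/49098 = -7993/(-2*(-185) + 53/(-185)) + 3449/49098 = -7993/(370 + 53*(-1/185)) + 3449*(1/49098) = -7993/(370 - 53/185) + 3449/49098 = -7993/68397/185 + 3449/49098 = -7993*185/68397 + 3449/49098 = -1478705/68397 + 3449/49098 = -3445978897/159912186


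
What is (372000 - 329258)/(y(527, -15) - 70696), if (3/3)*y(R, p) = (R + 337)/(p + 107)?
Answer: -70219/116128 ≈ -0.60467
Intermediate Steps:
y(R, p) = (337 + R)/(107 + p) (y(R, p) = (R + 337)/(p + 107) = (337 + R)/(107 + p))
(372000 - 329258)/(y(527, -15) - 70696) = (372000 - 329258)/((337 + 527)/(107 - 15) - 70696) = 42742/(864/92 - 70696) = 42742/((1/92)*864 - 70696) = 42742/(216/23 - 70696) = 42742/(-1625792/23) = 42742*(-23/1625792) = -70219/116128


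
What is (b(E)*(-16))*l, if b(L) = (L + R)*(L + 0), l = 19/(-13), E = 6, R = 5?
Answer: 20064/13 ≈ 1543.4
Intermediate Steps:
l = -19/13 (l = 19*(-1/13) = -19/13 ≈ -1.4615)
b(L) = L*(5 + L) (b(L) = (L + 5)*(L + 0) = (5 + L)*L = L*(5 + L))
(b(E)*(-16))*l = ((6*(5 + 6))*(-16))*(-19/13) = ((6*11)*(-16))*(-19/13) = (66*(-16))*(-19/13) = -1056*(-19/13) = 20064/13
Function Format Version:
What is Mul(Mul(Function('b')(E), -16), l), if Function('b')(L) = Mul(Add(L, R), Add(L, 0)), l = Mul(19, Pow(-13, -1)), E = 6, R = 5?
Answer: Rational(20064, 13) ≈ 1543.4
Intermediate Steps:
l = Rational(-19, 13) (l = Mul(19, Rational(-1, 13)) = Rational(-19, 13) ≈ -1.4615)
Function('b')(L) = Mul(L, Add(5, L)) (Function('b')(L) = Mul(Add(L, 5), Add(L, 0)) = Mul(Add(5, L), L) = Mul(L, Add(5, L)))
Mul(Mul(Function('b')(E), -16), l) = Mul(Mul(Mul(6, Add(5, 6)), -16), Rational(-19, 13)) = Mul(Mul(Mul(6, 11), -16), Rational(-19, 13)) = Mul(Mul(66, -16), Rational(-19, 13)) = Mul(-1056, Rational(-19, 13)) = Rational(20064, 13)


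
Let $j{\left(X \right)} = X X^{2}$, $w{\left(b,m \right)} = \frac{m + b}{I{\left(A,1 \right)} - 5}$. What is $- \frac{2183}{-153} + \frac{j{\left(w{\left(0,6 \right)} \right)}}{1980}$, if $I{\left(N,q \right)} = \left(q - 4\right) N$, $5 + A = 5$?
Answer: $\frac{15007207}{1051875} \approx 14.267$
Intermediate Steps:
$A = 0$ ($A = -5 + 5 = 0$)
$I{\left(N,q \right)} = N \left(-4 + q\right)$ ($I{\left(N,q \right)} = \left(-4 + q\right) N = N \left(-4 + q\right)$)
$w{\left(b,m \right)} = - \frac{b}{5} - \frac{m}{5}$ ($w{\left(b,m \right)} = \frac{m + b}{0 \left(-4 + 1\right) - 5} = \frac{b + m}{0 \left(-3\right) - 5} = \frac{b + m}{0 - 5} = \frac{b + m}{-5} = \left(b + m\right) \left(- \frac{1}{5}\right) = - \frac{b}{5} - \frac{m}{5}$)
$j{\left(X \right)} = X^{3}$
$- \frac{2183}{-153} + \frac{j{\left(w{\left(0,6 \right)} \right)}}{1980} = - \frac{2183}{-153} + \frac{\left(\left(- \frac{1}{5}\right) 0 - \frac{6}{5}\right)^{3}}{1980} = \left(-2183\right) \left(- \frac{1}{153}\right) + \left(0 - \frac{6}{5}\right)^{3} \cdot \frac{1}{1980} = \frac{2183}{153} + \left(- \frac{6}{5}\right)^{3} \cdot \frac{1}{1980} = \frac{2183}{153} - \frac{6}{6875} = \frac{15007207}{1051875}$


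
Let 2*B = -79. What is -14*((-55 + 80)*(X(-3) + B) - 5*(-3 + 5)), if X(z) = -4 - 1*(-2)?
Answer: 14665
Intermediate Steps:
B = -79/2 (B = (½)*(-79) = -79/2 ≈ -39.500)
X(z) = -2 (X(z) = -4 + 2 = -2)
-14*((-55 + 80)*(X(-3) + B) - 5*(-3 + 5)) = -14*((-55 + 80)*(-2 - 79/2) - 5*(-3 + 5)) = -14*(25*(-83/2) - 5*2) = -14*(-2075/2 - 10) = -14*(-2095/2) = 14665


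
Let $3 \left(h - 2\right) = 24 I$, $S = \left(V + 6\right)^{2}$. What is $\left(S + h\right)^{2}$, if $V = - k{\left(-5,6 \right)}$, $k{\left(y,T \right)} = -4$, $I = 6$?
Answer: $22500$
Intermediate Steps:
$V = 4$ ($V = \left(-1\right) \left(-4\right) = 4$)
$S = 100$ ($S = \left(4 + 6\right)^{2} = 10^{2} = 100$)
$h = 50$ ($h = 2 + \frac{24 \cdot 6}{3} = 2 + \frac{1}{3} \cdot 144 = 2 + 48 = 50$)
$\left(S + h\right)^{2} = \left(100 + 50\right)^{2} = 150^{2} = 22500$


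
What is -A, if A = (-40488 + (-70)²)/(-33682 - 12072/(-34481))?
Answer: -613554914/580688485 ≈ -1.0566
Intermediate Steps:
A = 613554914/580688485 (A = (-40488 + 4900)/(-33682 - 12072*(-1/34481)) = -35588/(-33682 + 12072/34481) = -35588/(-1161376970/34481) = -35588*(-34481/1161376970) = 613554914/580688485 ≈ 1.0566)
-A = -1*613554914/580688485 = -613554914/580688485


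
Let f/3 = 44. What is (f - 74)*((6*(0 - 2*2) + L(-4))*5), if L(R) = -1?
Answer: -7250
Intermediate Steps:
f = 132 (f = 3*44 = 132)
(f - 74)*((6*(0 - 2*2) + L(-4))*5) = (132 - 74)*((6*(0 - 2*2) - 1)*5) = 58*((6*(0 - 4) - 1)*5) = 58*((6*(-4) - 1)*5) = 58*((-24 - 1)*5) = 58*(-25*5) = 58*(-125) = -7250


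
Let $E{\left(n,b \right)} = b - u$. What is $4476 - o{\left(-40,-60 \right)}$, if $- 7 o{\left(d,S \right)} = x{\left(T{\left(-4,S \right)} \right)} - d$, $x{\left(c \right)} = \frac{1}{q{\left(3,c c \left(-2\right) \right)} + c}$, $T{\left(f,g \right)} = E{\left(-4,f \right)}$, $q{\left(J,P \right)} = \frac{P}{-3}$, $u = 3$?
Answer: $\frac{2415647}{539} \approx 4481.7$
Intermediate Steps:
$E{\left(n,b \right)} = -3 + b$ ($E{\left(n,b \right)} = b - 3 = -3 + b$)
$q{\left(J,P \right)} = - \frac{P}{3}$ ($q{\left(J,P \right)} = P \left(- \frac{1}{3}\right) = - \frac{P}{3}$)
$T{\left(f,g \right)} = -3 + f$
$x{\left(c \right)} = \frac{1}{c + \frac{2 c^{2}}{3}}$ ($x{\left(c \right)} = \frac{1}{- \frac{c c \left(-2\right)}{3} + c} = \frac{1}{- \frac{c^{2} \left(-2\right)}{3} + c} = \frac{1}{- \frac{\left(-2\right) c^{2}}{3} + c} = \frac{1}{\frac{2 c^{2}}{3} + c} = \frac{1}{c + \frac{2 c^{2}}{3}}$)
$o{\left(d,S \right)} = - \frac{3}{539} + \frac{d}{7}$ ($o{\left(d,S \right)} = - \frac{\frac{3}{\left(-3 - 4\right) \left(3 + 2 \left(-3 - 4\right)\right)} - d}{7} = - \frac{\frac{3}{\left(-7\right) \left(3 + 2 \left(-7\right)\right)} - d}{7} = - \frac{3 \left(- \frac{1}{7}\right) \frac{1}{3 - 14} - d}{7} = - \frac{3 \left(- \frac{1}{7}\right) \frac{1}{-11} - d}{7} = - \frac{3 \left(- \frac{1}{7}\right) \left(- \frac{1}{11}\right) - d}{7} = - \frac{\frac{3}{77} - d}{7} = - \frac{3}{539} + \frac{d}{7}$)
$4476 - o{\left(-40,-60 \right)} = 4476 - \left(- \frac{3}{539} + \frac{1}{7} \left(-40\right)\right) = 4476 - \left(- \frac{3}{539} - \frac{40}{7}\right) = 4476 - - \frac{3083}{539} = 4476 + \frac{3083}{539} = \frac{2415647}{539}$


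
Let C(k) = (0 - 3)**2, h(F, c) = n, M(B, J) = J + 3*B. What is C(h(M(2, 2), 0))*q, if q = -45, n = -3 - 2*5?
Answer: -405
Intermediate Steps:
n = -13 (n = -3 - 10 = -13)
h(F, c) = -13
C(k) = 9 (C(k) = (-3)**2 = 9)
C(h(M(2, 2), 0))*q = 9*(-45) = -405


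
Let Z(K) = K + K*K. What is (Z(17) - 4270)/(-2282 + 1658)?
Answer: 991/156 ≈ 6.3526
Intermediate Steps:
Z(K) = K + K²
(Z(17) - 4270)/(-2282 + 1658) = (17*(1 + 17) - 4270)/(-2282 + 1658) = (17*18 - 4270)/(-624) = (306 - 4270)*(-1/624) = -3964*(-1/624) = 991/156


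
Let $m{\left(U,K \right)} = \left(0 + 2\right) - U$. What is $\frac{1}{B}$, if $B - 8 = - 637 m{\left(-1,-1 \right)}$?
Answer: $- \frac{1}{1903} \approx -0.00052549$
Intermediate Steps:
$m{\left(U,K \right)} = 2 - U$
$B = -1903$ ($B = 8 - 637 \left(2 - -1\right) = 8 - 637 \left(2 + 1\right) = 8 - 1911 = -1903$)
$\frac{1}{B} = \frac{1}{-1903} = - \frac{1}{1903}$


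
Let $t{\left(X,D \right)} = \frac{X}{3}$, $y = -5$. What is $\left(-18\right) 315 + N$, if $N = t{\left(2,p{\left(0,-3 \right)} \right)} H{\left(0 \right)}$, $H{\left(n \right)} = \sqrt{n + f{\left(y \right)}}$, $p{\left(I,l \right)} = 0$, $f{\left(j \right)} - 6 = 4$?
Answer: $-5670 + \frac{2 \sqrt{10}}{3} \approx -5667.9$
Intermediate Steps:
$f{\left(j \right)} = 10$ ($f{\left(j \right)} = 6 + 4 = 10$)
$t{\left(X,D \right)} = \frac{X}{3}$ ($t{\left(X,D \right)} = X \frac{1}{3} = \frac{X}{3}$)
$H{\left(n \right)} = \sqrt{10 + n}$ ($H{\left(n \right)} = \sqrt{n + 10} = \sqrt{10 + n}$)
$N = \frac{2 \sqrt{10}}{3}$ ($N = \frac{1}{3} \cdot 2 \sqrt{10 + 0} = \frac{2 \sqrt{10}}{3} \approx 2.1082$)
$\left(-18\right) 315 + N = \left(-18\right) 315 + \frac{2 \sqrt{10}}{3} = -5670 + \frac{2 \sqrt{10}}{3}$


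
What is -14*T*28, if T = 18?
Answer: -7056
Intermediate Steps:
-14*T*28 = -14*18*28 = -252*28 = -7056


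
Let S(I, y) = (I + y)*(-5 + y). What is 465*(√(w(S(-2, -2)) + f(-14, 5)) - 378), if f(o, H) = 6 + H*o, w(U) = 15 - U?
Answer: -175770 + 465*I*√77 ≈ -1.7577e+5 + 4080.4*I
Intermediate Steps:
S(I, y) = (-5 + y)*(I + y)
465*(√(w(S(-2, -2)) + f(-14, 5)) - 378) = 465*(√((15 - ((-2)² - 5*(-2) - 5*(-2) - 2*(-2))) + (6 + 5*(-14))) - 378) = 465*(√((15 - (4 + 10 + 10 + 4)) + (6 - 70)) - 378) = 465*(√((15 - 1*28) - 64) - 378) = 465*(√((15 - 28) - 64) - 378) = 465*(√(-13 - 64) - 378) = 465*(√(-77) - 378) = 465*(I*√77 - 378) = 465*(-378 + I*√77) = -175770 + 465*I*√77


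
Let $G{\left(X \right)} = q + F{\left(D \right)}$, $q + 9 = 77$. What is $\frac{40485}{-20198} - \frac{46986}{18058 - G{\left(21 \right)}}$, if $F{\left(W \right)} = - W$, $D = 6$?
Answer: $- \frac{209698911}{45435401} \approx -4.6153$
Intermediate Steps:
$q = 68$ ($q = -9 + 77 = 68$)
$G{\left(X \right)} = 62$ ($G{\left(X \right)} = 68 - 6 = 62$)
$\frac{40485}{-20198} - \frac{46986}{18058 - G{\left(21 \right)}} = \frac{40485}{-20198} - \frac{46986}{18058 - 62} = 40485 \left(- \frac{1}{20198}\right) - \frac{46986}{18058 - 62} = - \frac{40485}{20198} - \frac{46986}{17996} = - \frac{40485}{20198} - \frac{23493}{8998} = - \frac{209698911}{45435401}$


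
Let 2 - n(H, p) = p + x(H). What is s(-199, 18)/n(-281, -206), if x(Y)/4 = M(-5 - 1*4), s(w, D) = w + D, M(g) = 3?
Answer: -181/196 ≈ -0.92347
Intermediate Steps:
s(w, D) = D + w
x(Y) = 12 (x(Y) = 4*3 = 12)
n(H, p) = -10 - p (n(H, p) = 2 - (p + 12) = 2 - (12 + p) = 2 + (-12 - p) = -10 - p)
s(-199, 18)/n(-281, -206) = (18 - 199)/(-10 - 1*(-206)) = -181/(-10 + 206) = -181/196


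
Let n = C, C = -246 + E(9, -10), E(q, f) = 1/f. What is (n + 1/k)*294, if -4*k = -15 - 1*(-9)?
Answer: -360787/5 ≈ -72157.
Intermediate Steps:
k = 3/2 (k = -(-15 - 1*(-9))/4 = -(-15 + 9)/4 = -1/4*(-6) = 3/2 ≈ 1.5000)
C = -2461/10 (C = -246 + 1/(-10) = -246 - 1/10 = -2461/10 ≈ -246.10)
n = -2461/10 ≈ -246.10
(n + 1/k)*294 = (-2461/10 + 1/(3/2))*294 = (-2461/10 + 2/3)*294 = -7363/30*294 = -360787/5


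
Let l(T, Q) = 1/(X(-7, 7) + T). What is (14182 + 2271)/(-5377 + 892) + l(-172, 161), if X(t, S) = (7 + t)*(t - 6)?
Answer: -2834401/771420 ≈ -3.6743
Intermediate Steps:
X(t, S) = (-6 + t)*(7 + t) (X(t, S) = (7 + t)*(-6 + t) = (-6 + t)*(7 + t))
l(T, Q) = 1/T (l(T, Q) = 1/((-42 - 7 + (-7)²) + T) = 1/((-42 - 7 + 49) + T) = 1/(0 + T) = 1/T)
(14182 + 2271)/(-5377 + 892) + l(-172, 161) = (14182 + 2271)/(-5377 + 892) + 1/(-172) = 16453/(-4485) - 1/172 = 16453*(-1/4485) - 1/172 = -16453/4485 - 1/172 = -2834401/771420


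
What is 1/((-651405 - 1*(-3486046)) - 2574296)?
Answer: 1/260345 ≈ 3.8411e-6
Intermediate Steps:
1/((-651405 - 1*(-3486046)) - 2574296) = 1/((-651405 + 3486046) - 2574296) = 1/(2834641 - 2574296) = 1/260345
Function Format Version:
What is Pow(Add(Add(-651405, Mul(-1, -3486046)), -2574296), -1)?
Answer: Rational(1, 260345) ≈ 3.8411e-6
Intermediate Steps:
Pow(Add(Add(-651405, Mul(-1, -3486046)), -2574296), -1) = Pow(Add(Add(-651405, 3486046), -2574296), -1) = Pow(Add(2834641, -2574296), -1) = Pow(260345, -1) = Rational(1, 260345)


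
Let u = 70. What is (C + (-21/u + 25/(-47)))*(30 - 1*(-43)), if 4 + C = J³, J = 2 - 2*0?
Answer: 108697/470 ≈ 231.27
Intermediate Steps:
J = 2 (J = 2 + 0 = 2)
C = 4 (C = -4 + 2³ = -4 + 8 = 4)
(C + (-21/u + 25/(-47)))*(30 - 1*(-43)) = (4 + (-21/70 + 25/(-47)))*(30 - 1*(-43)) = (4 + (-21*1/70 + 25*(-1/47)))*(30 + 43) = (4 + (-3/10 - 25/47))*73 = (4 - 391/470)*73 = (1489/470)*73 = 108697/470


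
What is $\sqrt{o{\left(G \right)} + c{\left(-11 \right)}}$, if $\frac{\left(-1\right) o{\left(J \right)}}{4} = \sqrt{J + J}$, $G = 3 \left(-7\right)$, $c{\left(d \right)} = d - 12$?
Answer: $\sqrt{-23 - 4 i \sqrt{42}} \approx 2.4141 - 5.3691 i$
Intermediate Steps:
$c{\left(d \right)} = -12 + d$
$G = -21$
$o{\left(J \right)} = - 4 \sqrt{2} \sqrt{J}$ ($o{\left(J \right)} = - 4 \sqrt{J + J} = - 4 \sqrt{2 J} = - 4 \sqrt{2} \sqrt{J}$)
$\sqrt{o{\left(G \right)} + c{\left(-11 \right)}} = \sqrt{- 4 \sqrt{2} \sqrt{-21} - 23} = \sqrt{- 4 \sqrt{2} i \sqrt{21} - 23} = \sqrt{- 4 i \sqrt{42} - 23} = \sqrt{-23 - 4 i \sqrt{42}}$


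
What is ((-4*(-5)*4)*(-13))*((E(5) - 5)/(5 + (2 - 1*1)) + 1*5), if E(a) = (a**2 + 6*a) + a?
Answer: -44200/3 ≈ -14733.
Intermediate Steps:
E(a) = a**2 + 7*a
((-4*(-5)*4)*(-13))*((E(5) - 5)/(5 + (2 - 1*1)) + 1*5) = ((-4*(-5)*4)*(-13))*((5*(7 + 5) - 5)/(5 + (2 - 1*1)) + 1*5) = ((20*4)*(-13))*((5*12 - 5)/(5 + (2 - 1)) + 5) = (80*(-13))*((60 - 5)/(5 + 1) + 5) = -1040*(55/6 + 5) = -1040*85/6 = -44200/3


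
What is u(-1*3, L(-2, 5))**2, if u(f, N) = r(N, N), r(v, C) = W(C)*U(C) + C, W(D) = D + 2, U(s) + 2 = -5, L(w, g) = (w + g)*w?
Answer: 484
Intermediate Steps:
L(w, g) = w*(g + w) (L(w, g) = (g + w)*w = w*(g + w))
U(s) = -7 (U(s) = -2 - 5 = -7)
W(D) = 2 + D
r(v, C) = -14 - 6*C (r(v, C) = (2 + C)*(-7) + C = (-14 - 7*C) + C = -14 - 6*C)
u(f, N) = -14 - 6*N
u(-1*3, L(-2, 5))**2 = (-14 - (-12)*(5 - 2))**2 = (-14 - (-12)*3)**2 = (-14 - 6*(-6))**2 = (-14 + 36)**2 = 22**2 = 484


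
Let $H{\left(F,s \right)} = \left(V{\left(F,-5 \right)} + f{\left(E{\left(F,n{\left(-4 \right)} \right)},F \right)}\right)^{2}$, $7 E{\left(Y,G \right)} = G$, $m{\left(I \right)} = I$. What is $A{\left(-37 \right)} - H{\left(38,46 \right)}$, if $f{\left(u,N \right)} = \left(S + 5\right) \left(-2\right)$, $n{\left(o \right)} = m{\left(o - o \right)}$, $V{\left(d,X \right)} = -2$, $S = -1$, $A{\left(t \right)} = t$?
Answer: $-137$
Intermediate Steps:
$n{\left(o \right)} = 0$ ($n{\left(o \right)} = o - o = 0$)
$E{\left(Y,G \right)} = \frac{G}{7}$
$f{\left(u,N \right)} = -8$ ($f{\left(u,N \right)} = \left(-1 + 5\right) \left(-2\right) = 4 \left(-2\right) = -8$)
$H{\left(F,s \right)} = 100$ ($H{\left(F,s \right)} = \left(-2 - 8\right)^{2} = \left(-10\right)^{2} = 100$)
$A{\left(-37 \right)} - H{\left(38,46 \right)} = -37 - 100 = -137$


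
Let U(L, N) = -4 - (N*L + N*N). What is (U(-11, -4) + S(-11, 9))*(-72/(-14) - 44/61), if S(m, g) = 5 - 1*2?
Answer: -1888/7 ≈ -269.71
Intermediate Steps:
S(m, g) = 3 (S(m, g) = 5 - 2 = 3)
U(L, N) = -4 - N² - L*N (U(L, N) = -4 - (L*N + N²) = -4 - (N² + L*N) = -4 + (-N² - L*N) = -4 - N² - L*N)
(U(-11, -4) + S(-11, 9))*(-72/(-14) - 44/61) = ((-4 - 1*(-4)² - 1*(-11)*(-4)) + 3)*(-72/(-14) - 44/61) = ((-4 - 1*16 - 44) + 3)*(-72*(-1/14) - 44*1/61) = ((-4 - 16 - 44) + 3)*(36/7 - 44/61) = (-64 + 3)*(1888/427) = -61*1888/427 = -1888/7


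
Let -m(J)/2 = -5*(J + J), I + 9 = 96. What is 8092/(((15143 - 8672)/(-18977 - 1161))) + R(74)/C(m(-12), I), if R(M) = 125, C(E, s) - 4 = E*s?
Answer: -3401884794571/135088596 ≈ -25183.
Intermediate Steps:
I = 87 (I = -9 + 96 = 87)
m(J) = 20*J (m(J) = -(-10)*(J + J) = -(-10)*2*J = -(-20)*J = 20*J)
C(E, s) = 4 + E*s
8092/(((15143 - 8672)/(-18977 - 1161))) + R(74)/C(m(-12), I) = 8092/(((15143 - 8672)/(-18977 - 1161))) + 125/(4 + (20*(-12))*87) = 8092/((6471/(-20138))) + 125/(4 - 240*87) = 8092/((6471*(-1/20138))) + 125/(4 - 20880) = 8092/(-6471/20138) + 125/(-20876) = 8092*(-20138/6471) + 125*(-1/20876) = -162956696/6471 - 125/20876 = -3401884794571/135088596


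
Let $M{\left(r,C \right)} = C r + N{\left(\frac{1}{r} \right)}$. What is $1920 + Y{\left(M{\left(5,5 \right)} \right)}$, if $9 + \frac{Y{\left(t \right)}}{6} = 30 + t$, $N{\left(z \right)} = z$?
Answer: $\frac{10986}{5} \approx 2197.2$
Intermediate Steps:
$M{\left(r,C \right)} = \frac{1}{r} + C r$ ($M{\left(r,C \right)} = C r + \frac{1}{r} = \frac{1}{r} + C r$)
$Y{\left(t \right)} = 126 + 6 t$ ($Y{\left(t \right)} = -54 + 6 \left(30 + t\right) = -54 + \left(180 + 6 t\right) = 126 + 6 t$)
$1920 + Y{\left(M{\left(5,5 \right)} \right)} = 1920 + \left(126 + 6 \left(\frac{1}{5} + 5 \cdot 5\right)\right) = 1920 + \left(126 + 6 \left(\frac{1}{5} + 25\right)\right) = 1920 + \left(126 + 6 \cdot \frac{126}{5}\right) = 1920 + \left(126 + \frac{756}{5}\right) = 1920 + \frac{1386}{5} = \frac{10986}{5}$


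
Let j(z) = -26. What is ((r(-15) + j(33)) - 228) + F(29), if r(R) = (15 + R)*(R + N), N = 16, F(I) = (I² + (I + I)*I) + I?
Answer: 2298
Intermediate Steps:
F(I) = I + 3*I² (F(I) = (I² + (2*I)*I) + I = (I² + 2*I²) + I = 3*I² + I = I + 3*I²)
r(R) = (15 + R)*(16 + R) (r(R) = (15 + R)*(R + 16) = (15 + R)*(16 + R))
((r(-15) + j(33)) - 228) + F(29) = (((240 + (-15)² + 31*(-15)) - 26) - 228) + 29*(1 + 3*29) = (((240 + 225 - 465) - 26) - 228) + 29*(1 + 87) = ((0 - 26) - 228) + 29*88 = (-26 - 228) + 2552 = -254 + 2552 = 2298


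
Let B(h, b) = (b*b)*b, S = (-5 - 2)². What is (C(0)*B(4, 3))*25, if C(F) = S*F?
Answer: 0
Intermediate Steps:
S = 49 (S = (-7)² = 49)
B(h, b) = b³ (B(h, b) = b²*b = b³)
C(F) = 49*F
(C(0)*B(4, 3))*25 = ((49*0)*3³)*25 = (0*27)*25 = 0*25 = 0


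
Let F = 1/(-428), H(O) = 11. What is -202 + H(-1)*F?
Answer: -86467/428 ≈ -202.03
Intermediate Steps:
F = -1/428 ≈ -0.0023364
-202 + H(-1)*F = -202 + 11*(-1/428) = -202 - 11/428 = -86467/428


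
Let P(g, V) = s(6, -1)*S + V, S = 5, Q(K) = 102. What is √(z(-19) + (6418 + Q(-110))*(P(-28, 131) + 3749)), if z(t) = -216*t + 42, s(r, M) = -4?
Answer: √25171346 ≈ 5017.1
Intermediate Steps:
z(t) = 42 - 216*t
P(g, V) = -20 + V (P(g, V) = -4*5 + V = -20 + V)
√(z(-19) + (6418 + Q(-110))*(P(-28, 131) + 3749)) = √((42 - 216*(-19)) + (6418 + 102)*((-20 + 131) + 3749)) = √((42 + 4104) + 6520*(111 + 3749)) = √(4146 + 6520*3860) = √(4146 + 25167200) = √25171346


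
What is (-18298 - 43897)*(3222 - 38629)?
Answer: 2202138365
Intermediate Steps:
(-18298 - 43897)*(3222 - 38629) = -62195*(-35407) = 2202138365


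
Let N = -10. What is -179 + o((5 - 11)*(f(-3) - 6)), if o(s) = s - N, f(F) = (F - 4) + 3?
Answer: -109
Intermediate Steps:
f(F) = -1 + F (f(F) = (-4 + F) + 3 = -1 + F)
o(s) = 10 + s (o(s) = s - 1*(-10) = s + 10 = 10 + s)
-179 + o((5 - 11)*(f(-3) - 6)) = -179 + (10 + (5 - 11)*((-1 - 3) - 6)) = -179 + (10 - 6*(-4 - 6)) = -179 + (10 - 6*(-10)) = -179 + (10 + 60) = -179 + 70 = -109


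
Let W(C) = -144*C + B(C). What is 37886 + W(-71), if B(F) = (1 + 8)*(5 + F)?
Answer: 47516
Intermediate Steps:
B(F) = 45 + 9*F (B(F) = 9*(5 + F) = 45 + 9*F)
W(C) = 45 - 135*C (W(C) = -144*C + (45 + 9*C) = 45 - 135*C)
37886 + W(-71) = 37886 + (45 - 135*(-71)) = 37886 + (45 + 9585) = 37886 + 9630 = 47516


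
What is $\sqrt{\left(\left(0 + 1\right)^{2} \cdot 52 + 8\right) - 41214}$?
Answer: $19 i \sqrt{114} \approx 202.86 i$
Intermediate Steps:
$\sqrt{\left(\left(0 + 1\right)^{2} \cdot 52 + 8\right) - 41214} = \sqrt{\left(1^{2} \cdot 52 + 8\right) - 41214} = \sqrt{\left(1 \cdot 52 + 8\right) - 41214} = \sqrt{\left(52 + 8\right) - 41214} = \sqrt{60 - 41214} = \sqrt{-41154} = 19 i \sqrt{114}$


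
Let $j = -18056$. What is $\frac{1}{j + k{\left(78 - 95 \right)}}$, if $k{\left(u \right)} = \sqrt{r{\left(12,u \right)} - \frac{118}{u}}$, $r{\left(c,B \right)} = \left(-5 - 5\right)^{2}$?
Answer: $- \frac{153476}{2771161747} - \frac{3 \sqrt{3434}}{5542323494} \approx -5.5415 \cdot 10^{-5}$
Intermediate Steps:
$r{\left(c,B \right)} = 100$ ($r{\left(c,B \right)} = \left(-10\right)^{2} = 100$)
$k{\left(u \right)} = \sqrt{100 - \frac{118}{u}}$
$\frac{1}{j + k{\left(78 - 95 \right)}} = \frac{1}{-18056 + \sqrt{100 - \frac{118}{78 - 95}}} = \frac{1}{-18056 + \sqrt{100 - \frac{118}{-17}}} = \frac{1}{-18056 + \sqrt{100 - - \frac{118}{17}}} = \frac{1}{-18056 + \sqrt{100 + \frac{118}{17}}} = \frac{1}{-18056 + \sqrt{\frac{1818}{17}}} = \frac{1}{-18056 + \frac{3 \sqrt{3434}}{17}}$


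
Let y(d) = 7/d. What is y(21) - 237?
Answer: -710/3 ≈ -236.67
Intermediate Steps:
y(21) - 237 = 7/21 - 237 = 7*(1/21) - 237 = ⅓ - 237 = -710/3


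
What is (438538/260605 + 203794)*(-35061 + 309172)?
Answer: 14558082880095788/260605 ≈ 5.5863e+10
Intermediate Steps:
(438538/260605 + 203794)*(-35061 + 309172) = (438538*(1/260605) + 203794)*274111 = (438538/260605 + 203794)*274111 = (53110173908/260605)*274111 = 14558082880095788/260605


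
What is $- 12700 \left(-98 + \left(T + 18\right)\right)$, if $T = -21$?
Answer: $1282700$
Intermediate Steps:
$- 12700 \left(-98 + \left(T + 18\right)\right) = - 12700 \left(-98 + \left(-21 + 18\right)\right) = - 12700 \left(-98 - 3\right) = \left(-12700\right) \left(-101\right) = 1282700$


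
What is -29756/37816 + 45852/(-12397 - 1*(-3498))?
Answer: -499684469/84131146 ≈ -5.9394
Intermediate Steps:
-29756/37816 + 45852/(-12397 - 1*(-3498)) = -29756*1/37816 + 45852/(-12397 + 3498) = -7439/9454 + 45852/(-8899) = -7439/9454 + 45852*(-1/8899) = -7439/9454 - 45852/8899 = -499684469/84131146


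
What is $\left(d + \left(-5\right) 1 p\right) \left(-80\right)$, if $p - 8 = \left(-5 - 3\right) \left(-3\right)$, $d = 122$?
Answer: $3040$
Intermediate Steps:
$p = 32$ ($p = 8 + \left(-5 - 3\right) \left(-3\right) = 8 - -24 = 8 + 24 = 32$)
$\left(d + \left(-5\right) 1 p\right) \left(-80\right) = \left(122 + \left(-5\right) 1 \cdot 32\right) \left(-80\right) = \left(122 - 160\right) \left(-80\right) = \left(-38\right) \left(-80\right) = 3040$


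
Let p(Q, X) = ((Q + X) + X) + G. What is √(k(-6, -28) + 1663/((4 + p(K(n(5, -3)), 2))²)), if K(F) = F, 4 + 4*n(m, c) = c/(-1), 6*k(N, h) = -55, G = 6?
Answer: 31*I*√42/330 ≈ 0.6088*I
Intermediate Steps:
k(N, h) = -55/6 (k(N, h) = (⅙)*(-55) = -55/6)
n(m, c) = -1 - c/4 (n(m, c) = -1 + (c/(-1))/4 = -1 + (c*(-1))/4 = -1 + (-c)/4 = -1 - c/4)
p(Q, X) = 6 + Q + 2*X (p(Q, X) = ((Q + X) + X) + 6 = (Q + 2*X) + 6 = 6 + Q + 2*X)
√(k(-6, -28) + 1663/((4 + p(K(n(5, -3)), 2))²)) = √(-55/6 + 1663/((4 + (6 + (-1 - ¼*(-3)) + 2*2))²)) = √(-55/6 + 1663/((4 + (6 + (-1 + ¾) + 4))²)) = √(-55/6 + 1663/((4 + (6 - ¼ + 4))²)) = √(-55/6 + 1663/((4 + 39/4)²)) = √(-55/6 + 1663/((55/4)²)) = √(-55/6 + 1663/(3025/16)) = √(-55/6 + 1663*(16/3025)) = √(-55/6 + 26608/3025) = √(-6727/18150) = 31*I*√42/330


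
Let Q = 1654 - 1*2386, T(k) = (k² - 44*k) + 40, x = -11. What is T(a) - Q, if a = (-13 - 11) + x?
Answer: 3537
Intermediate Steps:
a = -35 (a = (-13 - 11) - 11 = -24 - 11 = -35)
T(k) = 40 + k² - 44*k
Q = -732 (Q = 1654 - 2386 = -732)
T(a) - Q = (40 + (-35)² - 44*(-35)) - 1*(-732) = (40 + 1225 + 1540) + 732 = 2805 + 732 = 3537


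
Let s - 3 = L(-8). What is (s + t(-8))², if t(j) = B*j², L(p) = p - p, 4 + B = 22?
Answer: 1334025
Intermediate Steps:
B = 18 (B = -4 + 22 = 18)
L(p) = 0
s = 3 (s = 3 + 0 = 3)
t(j) = 18*j²
(s + t(-8))² = (3 + 18*(-8)²)² = (3 + 18*64)² = (3 + 1152)² = 1155² = 1334025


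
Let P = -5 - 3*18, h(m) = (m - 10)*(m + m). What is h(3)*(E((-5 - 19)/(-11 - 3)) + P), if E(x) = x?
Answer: 2406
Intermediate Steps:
h(m) = 2*m*(-10 + m) (h(m) = (-10 + m)*(2*m) = 2*m*(-10 + m))
P = -59 (P = -5 - 54 = -59)
h(3)*(E((-5 - 19)/(-11 - 3)) + P) = (2*3*(-10 + 3))*((-5 - 19)/(-11 - 3) - 59) = (2*3*(-7))*(-24/(-14) - 59) = -42*(-24*(-1/14) - 59) = -42*(12/7 - 59) = -42*(-401/7) = 2406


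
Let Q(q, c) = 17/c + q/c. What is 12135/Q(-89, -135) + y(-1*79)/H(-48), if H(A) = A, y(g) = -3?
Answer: 364051/16 ≈ 22753.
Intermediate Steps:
12135/Q(-89, -135) + y(-1*79)/H(-48) = 12135/(((17 - 89)/(-135))) - 3/(-48) = 12135/((-1/135*(-72))) - 3*(-1/48) = 12135/(8/15) + 1/16 = 12135*(15/8) + 1/16 = 182025/8 + 1/16 = 364051/16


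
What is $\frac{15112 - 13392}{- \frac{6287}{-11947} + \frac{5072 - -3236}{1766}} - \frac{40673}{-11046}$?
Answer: $\frac{202669841704427}{609510094914} \approx 332.51$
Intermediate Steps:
$\frac{15112 - 13392}{- \frac{6287}{-11947} + \frac{5072 - -3236}{1766}} - \frac{40673}{-11046} = \frac{15112 - 13392}{\left(-6287\right) \left(- \frac{1}{11947}\right) + \left(5072 + 3236\right) \frac{1}{1766}} - - \frac{40673}{11046} = \frac{1720}{\frac{6287}{11947} + 8308 \cdot \frac{1}{1766}} + \frac{40673}{11046} = \frac{1720}{\frac{6287}{11947} + \frac{4154}{883}} + \frac{40673}{11046} = \frac{1720}{\frac{55179259}{10549201}} + \frac{40673}{11046} = 1720 \cdot \frac{10549201}{55179259} + \frac{40673}{11046} = \frac{18144625720}{55179259} + \frac{40673}{11046} = \frac{202669841704427}{609510094914}$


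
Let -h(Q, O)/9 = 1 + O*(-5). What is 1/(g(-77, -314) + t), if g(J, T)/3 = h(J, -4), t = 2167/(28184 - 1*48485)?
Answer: -20301/11512834 ≈ -0.0017633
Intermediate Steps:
t = -2167/20301 (t = 2167/(28184 - 48485) = 2167/(-20301) = 2167*(-1/20301) = -2167/20301 ≈ -0.10674)
h(Q, O) = -9 + 45*O (h(Q, O) = -9*(1 + O*(-5)) = -9*(1 - 5*O) = -9 + 45*O)
g(J, T) = -567 (g(J, T) = 3*(-9 + 45*(-4)) = 3*(-9 - 180) = 3*(-189) = -567)
1/(g(-77, -314) + t) = 1/(-567 - 2167/20301) = 1/(-11512834/20301) = -20301/11512834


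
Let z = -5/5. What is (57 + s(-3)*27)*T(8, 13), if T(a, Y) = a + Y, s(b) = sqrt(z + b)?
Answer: 1197 + 1134*I ≈ 1197.0 + 1134.0*I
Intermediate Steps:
z = -1 (z = -5*1/5 = -1)
s(b) = sqrt(-1 + b)
T(a, Y) = Y + a
(57 + s(-3)*27)*T(8, 13) = (57 + sqrt(-1 - 3)*27)*(13 + 8) = (57 + sqrt(-4)*27)*21 = (57 + (2*I)*27)*21 = (57 + 54*I)*21 = 1197 + 1134*I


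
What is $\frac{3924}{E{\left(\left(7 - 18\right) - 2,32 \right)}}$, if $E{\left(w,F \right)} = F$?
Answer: $\frac{981}{8} \approx 122.63$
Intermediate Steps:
$\frac{3924}{E{\left(\left(7 - 18\right) - 2,32 \right)}} = \frac{3924}{32} = 3924 \cdot \frac{1}{32} = \frac{981}{8}$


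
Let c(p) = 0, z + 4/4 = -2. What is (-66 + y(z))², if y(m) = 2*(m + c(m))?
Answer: 5184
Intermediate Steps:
z = -3 (z = -1 - 2 = -3)
y(m) = 2*m (y(m) = 2*(m + 0) = 2*m)
(-66 + y(z))² = (-66 + 2*(-3))² = (-66 - 6)² = (-72)² = 5184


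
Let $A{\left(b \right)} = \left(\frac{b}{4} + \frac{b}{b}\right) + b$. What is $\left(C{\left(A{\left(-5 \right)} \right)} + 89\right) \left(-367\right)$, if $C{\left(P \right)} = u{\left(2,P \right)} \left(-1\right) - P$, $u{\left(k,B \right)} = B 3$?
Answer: $-40370$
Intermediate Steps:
$u{\left(k,B \right)} = 3 B$
$A{\left(b \right)} = 1 + \frac{5 b}{4}$ ($A{\left(b \right)} = \left(b \frac{1}{4} + 1\right) + b = \left(\frac{b}{4} + 1\right) + b = \left(1 + \frac{b}{4}\right) + b = 1 + \frac{5 b}{4}$)
$C{\left(P \right)} = - 4 P$ ($C{\left(P \right)} = 3 P \left(-1\right) - P = - 3 P - P = - 4 P$)
$\left(C{\left(A{\left(-5 \right)} \right)} + 89\right) \left(-367\right) = \left(- 4 \left(1 + \frac{5}{4} \left(-5\right)\right) + 89\right) \left(-367\right) = \left(- 4 \left(1 - \frac{25}{4}\right) + 89\right) \left(-367\right) = \left(\left(-4\right) \left(- \frac{21}{4}\right) + 89\right) \left(-367\right) = \left(21 + 89\right) \left(-367\right) = 110 \left(-367\right) = -40370$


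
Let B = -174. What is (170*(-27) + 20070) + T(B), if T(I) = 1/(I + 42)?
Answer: 2043359/132 ≈ 15480.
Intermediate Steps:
T(I) = 1/(42 + I)
(170*(-27) + 20070) + T(B) = (170*(-27) + 20070) + 1/(42 - 174) = (-4590 + 20070) + 1/(-132) = 15480 - 1/132 = 2043359/132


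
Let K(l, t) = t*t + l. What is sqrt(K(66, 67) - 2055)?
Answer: 50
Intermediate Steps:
K(l, t) = l + t**2 (K(l, t) = t**2 + l = l + t**2)
sqrt(K(66, 67) - 2055) = sqrt((66 + 67**2) - 2055) = sqrt((66 + 4489) - 2055) = sqrt(4555 - 2055) = sqrt(2500) = 50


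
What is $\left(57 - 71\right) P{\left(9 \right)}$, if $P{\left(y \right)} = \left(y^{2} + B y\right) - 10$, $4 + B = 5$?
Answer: $-1120$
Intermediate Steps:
$B = 1$ ($B = -4 + 5 = 1$)
$P{\left(y \right)} = -10 + y + y^{2}$ ($P{\left(y \right)} = \left(y^{2} + 1 y\right) - 10 = \left(y^{2} + y\right) - 10 = \left(y + y^{2}\right) - 10 = -10 + y + y^{2}$)
$\left(57 - 71\right) P{\left(9 \right)} = \left(57 - 71\right) \left(-10 + 9 + 9^{2}\right) = - 14 \left(-10 + 9 + 81\right) = \left(-14\right) 80 = -1120$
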